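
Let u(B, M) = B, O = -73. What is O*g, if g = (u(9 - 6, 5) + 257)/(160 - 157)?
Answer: -18980/3 ≈ -6326.7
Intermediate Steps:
g = 260/3 (g = ((9 - 6) + 257)/(160 - 157) = (3 + 257)/3 = 260*(⅓) = 260/3 ≈ 86.667)
O*g = -73*260/3 = -18980/3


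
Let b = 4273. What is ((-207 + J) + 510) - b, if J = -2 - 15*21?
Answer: -4287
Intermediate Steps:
J = -317 (J = -2 - 315 = -317)
((-207 + J) + 510) - b = ((-207 - 317) + 510) - 1*4273 = (-524 + 510) - 4273 = -14 - 4273 = -4287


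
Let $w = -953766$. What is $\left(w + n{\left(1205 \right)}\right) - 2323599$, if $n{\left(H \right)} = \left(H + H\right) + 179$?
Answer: $-3274776$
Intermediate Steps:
$n{\left(H \right)} = 179 + 2 H$ ($n{\left(H \right)} = 2 H + 179 = 179 + 2 H$)
$\left(w + n{\left(1205 \right)}\right) - 2323599 = \left(-953766 + \left(179 + 2 \cdot 1205\right)\right) - 2323599 = \left(-953766 + \left(179 + 2410\right)\right) - 2323599 = \left(-953766 + 2589\right) - 2323599 = -951177 - 2323599 = -3274776$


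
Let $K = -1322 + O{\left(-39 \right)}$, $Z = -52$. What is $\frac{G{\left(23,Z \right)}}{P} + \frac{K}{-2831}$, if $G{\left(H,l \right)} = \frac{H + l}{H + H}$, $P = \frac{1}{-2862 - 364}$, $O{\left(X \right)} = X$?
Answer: $\frac{132456990}{65113} \approx 2034.3$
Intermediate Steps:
$P = - \frac{1}{3226}$ ($P = \frac{1}{-3226} = - \frac{1}{3226} \approx -0.00030998$)
$K = -1361$ ($K = -1322 - 39 = -1361$)
$G{\left(H,l \right)} = \frac{H + l}{2 H}$
$\frac{G{\left(23,Z \right)}}{P} + \frac{K}{-2831} = \frac{\frac{1}{2} \cdot \frac{1}{23} \left(23 - 52\right)}{- \frac{1}{3226}} - \frac{1361}{-2831} = \frac{1}{2} \cdot \frac{1}{23} \left(-29\right) \left(-3226\right) - - \frac{1361}{2831} = \left(- \frac{29}{46}\right) \left(-3226\right) + \frac{1361}{2831} = \frac{46777}{23} + \frac{1361}{2831} = \frac{132456990}{65113}$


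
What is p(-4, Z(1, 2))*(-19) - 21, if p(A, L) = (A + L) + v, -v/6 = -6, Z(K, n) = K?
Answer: -648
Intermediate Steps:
v = 36 (v = -6*(-6) = 36)
p(A, L) = 36 + A + L (p(A, L) = (A + L) + 36 = 36 + A + L)
p(-4, Z(1, 2))*(-19) - 21 = (36 - 4 + 1)*(-19) - 21 = 33*(-19) - 21 = -627 - 21 = -648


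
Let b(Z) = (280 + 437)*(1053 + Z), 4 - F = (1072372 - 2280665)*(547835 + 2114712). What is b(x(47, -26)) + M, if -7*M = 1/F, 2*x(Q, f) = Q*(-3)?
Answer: 31728481871098312123/45039916631850 ≈ 7.0445e+5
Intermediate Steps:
F = 3217136902275 (F = 4 - (1072372 - 2280665)*(547835 + 2114712) = 4 - (-1208293)*2662547 = 4 - 1*(-3217136902271) = 4 + 3217136902271 = 3217136902275)
x(Q, f) = -3*Q/2 (x(Q, f) = (Q*(-3))/2 = (-3*Q)/2 = -3*Q/2)
b(Z) = 755001 + 717*Z (b(Z) = 717*(1053 + Z) = 755001 + 717*Z)
M = -1/22519958315925 (M = -⅐/3217136902275 = -⅐*1/3217136902275 = -1/22519958315925 ≈ -4.4405e-14)
b(x(47, -26)) + M = (755001 + 717*(-3/2*47)) - 1/22519958315925 = (755001 + 717*(-141/2)) - 1/22519958315925 = (755001 - 101097/2) - 1/22519958315925 = 1408905/2 - 1/22519958315925 = 31728481871098312123/45039916631850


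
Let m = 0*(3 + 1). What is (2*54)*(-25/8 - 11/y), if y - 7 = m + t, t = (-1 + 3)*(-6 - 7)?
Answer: -10449/38 ≈ -274.97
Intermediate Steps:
m = 0 (m = 0*4 = 0)
t = -26 (t = 2*(-13) = -26)
y = -19 (y = 7 + (0 - 26) = 7 - 26 = -19)
(2*54)*(-25/8 - 11/y) = (2*54)*(-25/8 - 11/(-19)) = 108*(-25*⅛ - 11*(-1/19)) = 108*(-25/8 + 11/19) = 108*(-387/152) = -10449/38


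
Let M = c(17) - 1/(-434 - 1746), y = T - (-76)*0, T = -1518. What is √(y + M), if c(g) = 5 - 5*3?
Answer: I*√1815416255/1090 ≈ 39.09*I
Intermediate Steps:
c(g) = -10 (c(g) = 5 - 15 = -10)
y = -1518 (y = -1518 - (-76)*0 = -1518 - 1*0 = -1518 + 0 = -1518)
M = -21799/2180 (M = -10 - 1/(-434 - 1746) = -10 - 1/(-2180) = -10 - 1*(-1/2180) = -10 + 1/2180 = -21799/2180 ≈ -9.9995)
√(y + M) = √(-1518 - 21799/2180) = √(-3331039/2180) = I*√1815416255/1090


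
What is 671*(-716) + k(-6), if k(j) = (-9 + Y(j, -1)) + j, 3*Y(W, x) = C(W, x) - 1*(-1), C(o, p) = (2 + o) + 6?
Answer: -480450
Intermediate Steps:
C(o, p) = 8 + o
Y(W, x) = 3 + W/3 (Y(W, x) = ((8 + W) - 1*(-1))/3 = ((8 + W) + 1)/3 = (9 + W)/3 = 3 + W/3)
k(j) = -6 + 4*j/3 (k(j) = (-9 + (3 + j/3)) + j = (-6 + j/3) + j = -6 + 4*j/3)
671*(-716) + k(-6) = 671*(-716) + (-6 + (4/3)*(-6)) = -480436 + (-6 - 8) = -480436 - 14 = -480450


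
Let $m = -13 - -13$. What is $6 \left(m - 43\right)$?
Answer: $-258$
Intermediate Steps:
$m = 0$ ($m = -13 + 13 = 0$)
$6 \left(m - 43\right) = 6 \left(0 - 43\right) = 6 \left(-43\right) = -258$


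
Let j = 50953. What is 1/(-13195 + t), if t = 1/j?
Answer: -50953/672324834 ≈ -7.5786e-5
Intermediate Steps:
t = 1/50953 ≈ 1.9626e-5
1/(-13195 + t) = 1/(-13195 + 1/50953) = 1/(-672324834/50953) = -50953/672324834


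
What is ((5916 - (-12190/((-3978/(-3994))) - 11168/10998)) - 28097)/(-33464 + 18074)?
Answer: 61954019/95913558 ≈ 0.64594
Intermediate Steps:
((5916 - (-12190/((-3978/(-3994))) - 11168/10998)) - 28097)/(-33464 + 18074) = ((5916 - (-12190/((-3978*(-1/3994))) - 11168*1/10998)) - 28097)/(-15390) = ((5916 - (-12190/1989/1997 - 5584/5499)) - 28097)*(-1/15390) = ((5916 - (-12190*1997/1989 - 5584/5499)) - 28097)*(-1/15390) = ((5916 - (-24343430/1989 - 5584/5499)) - 28097)*(-1/15390) = ((5916 - 1*(-381412046/31161)) - 28097)*(-1/15390) = ((5916 + 381412046/31161) - 28097)*(-1/15390) = (565760522/31161 - 28097)*(-1/15390) = -309770095/31161*(-1/15390) = 61954019/95913558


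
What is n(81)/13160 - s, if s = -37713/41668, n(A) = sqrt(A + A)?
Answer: 37713/41668 + 9*sqrt(2)/13160 ≈ 0.90605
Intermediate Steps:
n(A) = sqrt(2)*sqrt(A) (n(A) = sqrt(2*A) = sqrt(2)*sqrt(A))
s = -37713/41668 (s = -37713*1/41668 = -37713/41668 ≈ -0.90508)
n(81)/13160 - s = (sqrt(2)*sqrt(81))/13160 - 1*(-37713/41668) = (sqrt(2)*9)*(1/13160) + 37713/41668 = (9*sqrt(2))*(1/13160) + 37713/41668 = 9*sqrt(2)/13160 + 37713/41668 = 37713/41668 + 9*sqrt(2)/13160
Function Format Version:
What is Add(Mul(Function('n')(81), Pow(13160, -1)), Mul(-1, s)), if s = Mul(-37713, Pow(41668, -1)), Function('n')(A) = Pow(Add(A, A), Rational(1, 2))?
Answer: Add(Rational(37713, 41668), Mul(Rational(9, 13160), Pow(2, Rational(1, 2)))) ≈ 0.90605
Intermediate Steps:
Function('n')(A) = Mul(Pow(2, Rational(1, 2)), Pow(A, Rational(1, 2))) (Function('n')(A) = Pow(Mul(2, A), Rational(1, 2)) = Mul(Pow(2, Rational(1, 2)), Pow(A, Rational(1, 2))))
s = Rational(-37713, 41668) (s = Mul(-37713, Rational(1, 41668)) = Rational(-37713, 41668) ≈ -0.90508)
Add(Mul(Function('n')(81), Pow(13160, -1)), Mul(-1, s)) = Add(Mul(Mul(Pow(2, Rational(1, 2)), Pow(81, Rational(1, 2))), Pow(13160, -1)), Mul(-1, Rational(-37713, 41668))) = Add(Mul(Mul(Pow(2, Rational(1, 2)), 9), Rational(1, 13160)), Rational(37713, 41668)) = Add(Mul(Mul(9, Pow(2, Rational(1, 2))), Rational(1, 13160)), Rational(37713, 41668)) = Add(Mul(Rational(9, 13160), Pow(2, Rational(1, 2))), Rational(37713, 41668)) = Add(Rational(37713, 41668), Mul(Rational(9, 13160), Pow(2, Rational(1, 2))))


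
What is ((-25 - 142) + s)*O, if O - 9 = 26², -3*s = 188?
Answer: -471965/3 ≈ -1.5732e+5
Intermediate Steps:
s = -188/3 (s = -⅓*188 = -188/3 ≈ -62.667)
O = 685 (O = 9 + 26² = 9 + 676 = 685)
((-25 - 142) + s)*O = ((-25 - 142) - 188/3)*685 = (-167 - 188/3)*685 = -689/3*685 = -471965/3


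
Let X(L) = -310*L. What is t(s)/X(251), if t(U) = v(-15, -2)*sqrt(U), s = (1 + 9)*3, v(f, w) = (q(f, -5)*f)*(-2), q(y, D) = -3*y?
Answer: -135*sqrt(30)/7781 ≈ -0.095030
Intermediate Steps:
v(f, w) = 6*f**2 (v(f, w) = ((-3*f)*f)*(-2) = -3*f**2*(-2) = 6*f**2)
s = 30 (s = 10*3 = 30)
t(U) = 1350*sqrt(U) (t(U) = (6*(-15)**2)*sqrt(U) = (6*225)*sqrt(U) = 1350*sqrt(U))
t(s)/X(251) = (1350*sqrt(30))/((-310*251)) = (1350*sqrt(30))/(-77810) = (1350*sqrt(30))*(-1/77810) = -135*sqrt(30)/7781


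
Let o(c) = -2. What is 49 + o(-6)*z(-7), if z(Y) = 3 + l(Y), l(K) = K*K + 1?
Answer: -57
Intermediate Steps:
l(K) = 1 + K² (l(K) = K² + 1 = 1 + K²)
z(Y) = 4 + Y² (z(Y) = 3 + (1 + Y²) = 4 + Y²)
49 + o(-6)*z(-7) = 49 - 2*(4 + (-7)²) = 49 - 2*(4 + 49) = 49 - 2*53 = 49 - 106 = -57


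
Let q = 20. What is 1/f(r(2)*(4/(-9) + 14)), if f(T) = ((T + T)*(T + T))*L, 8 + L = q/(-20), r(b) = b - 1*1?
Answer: -9/59536 ≈ -0.00015117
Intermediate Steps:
r(b) = -1 + b (r(b) = b - 1 = -1 + b)
L = -9 (L = -8 + 20/(-20) = -8 + 20*(-1/20) = -8 - 1 = -9)
f(T) = -36*T² (f(T) = ((T + T)*(T + T))*(-9) = ((2*T)*(2*T))*(-9) = (4*T²)*(-9) = -36*T²)
1/f(r(2)*(4/(-9) + 14)) = 1/(-36*(-1 + 2)²*(4/(-9) + 14)²) = 1/(-36*(4*(-⅑) + 14)²) = 1/(-36*(-4/9 + 14)²) = 1/(-36*(1*(122/9))²) = 1/(-36*(122/9)²) = 1/(-36*14884/81) = 1/(-59536/9) = -9/59536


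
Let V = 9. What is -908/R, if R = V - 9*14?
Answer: 908/117 ≈ 7.7607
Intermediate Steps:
R = -117 (R = 9 - 9*14 = 9 - 126 = -117)
-908/R = -908/(-117) = -908*(-1/117) = 908/117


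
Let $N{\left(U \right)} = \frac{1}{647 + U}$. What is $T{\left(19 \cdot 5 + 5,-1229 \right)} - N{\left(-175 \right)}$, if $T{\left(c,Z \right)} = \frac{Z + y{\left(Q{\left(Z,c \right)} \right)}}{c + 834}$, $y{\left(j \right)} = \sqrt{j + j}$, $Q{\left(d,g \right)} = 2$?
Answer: $- \frac{290039}{220424} \approx -1.3158$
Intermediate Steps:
$y{\left(j \right)} = \sqrt{2} \sqrt{j}$ ($y{\left(j \right)} = \sqrt{2 j} = \sqrt{2} \sqrt{j}$)
$T{\left(c,Z \right)} = \frac{2 + Z}{834 + c}$ ($T{\left(c,Z \right)} = \frac{Z + \sqrt{2} \sqrt{2}}{c + 834} = \frac{Z + 2}{834 + c} = \frac{2 + Z}{834 + c}$)
$T{\left(19 \cdot 5 + 5,-1229 \right)} - N{\left(-175 \right)} = \frac{2 - 1229}{834 + \left(19 \cdot 5 + 5\right)} - \frac{1}{647 - 175} = \frac{1}{834 + \left(95 + 5\right)} \left(-1227\right) - \frac{1}{472} = \frac{1}{834 + 100} \left(-1227\right) - \frac{1}{472} = \frac{1}{934} \left(-1227\right) - \frac{1}{472} = - \frac{1227}{934} - \frac{1}{472} = - \frac{290039}{220424}$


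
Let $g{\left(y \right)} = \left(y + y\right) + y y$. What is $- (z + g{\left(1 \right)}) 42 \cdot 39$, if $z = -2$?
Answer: $-1638$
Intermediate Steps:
$g{\left(y \right)} = y^{2} + 2 y$ ($g{\left(y \right)} = 2 y + y^{2} = y^{2} + 2 y$)
$- (z + g{\left(1 \right)}) 42 \cdot 39 = - (-2 + 1 \left(2 + 1\right)) 42 \cdot 39 = - (-2 + 1 \cdot 3) 42 \cdot 39 = - (-2 + 3) 42 \cdot 39 = \left(-1\right) 1 \cdot 42 \cdot 39 = \left(-1\right) 42 \cdot 39 = \left(-42\right) 39 = -1638$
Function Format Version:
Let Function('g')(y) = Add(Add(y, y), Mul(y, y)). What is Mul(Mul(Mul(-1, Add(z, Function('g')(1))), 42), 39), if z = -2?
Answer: -1638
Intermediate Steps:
Function('g')(y) = Add(Pow(y, 2), Mul(2, y)) (Function('g')(y) = Add(Mul(2, y), Pow(y, 2)) = Add(Pow(y, 2), Mul(2, y)))
Mul(Mul(Mul(-1, Add(z, Function('g')(1))), 42), 39) = Mul(Mul(Mul(-1, Add(-2, Mul(1, Add(2, 1)))), 42), 39) = Mul(Mul(Mul(-1, Add(-2, Mul(1, 3))), 42), 39) = Mul(Mul(Mul(-1, Add(-2, 3)), 42), 39) = Mul(Mul(Mul(-1, 1), 42), 39) = Mul(Mul(-1, 42), 39) = Mul(-42, 39) = -1638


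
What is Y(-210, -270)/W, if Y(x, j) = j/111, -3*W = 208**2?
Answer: 135/800384 ≈ 0.00016867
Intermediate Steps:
W = -43264/3 (W = -1/3*208**2 = -1/3*43264 = -43264/3 ≈ -14421.)
Y(x, j) = j/111 (Y(x, j) = j*(1/111) = j/111)
Y(-210, -270)/W = ((1/111)*(-270))/(-43264/3) = -90/37*(-3/43264) = 135/800384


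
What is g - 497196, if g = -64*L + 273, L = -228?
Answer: -482331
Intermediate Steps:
g = 14865 (g = -64*(-228) + 273 = 14592 + 273 = 14865)
g - 497196 = 14865 - 497196 = -482331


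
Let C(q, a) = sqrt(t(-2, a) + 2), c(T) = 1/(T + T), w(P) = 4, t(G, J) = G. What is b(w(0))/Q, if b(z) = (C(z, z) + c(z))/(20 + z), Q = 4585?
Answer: 1/880320 ≈ 1.1359e-6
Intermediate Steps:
c(T) = 1/(2*T)
C(q, a) = 0 (C(q, a) = sqrt(-2 + 2) = sqrt(0) = 0)
b(z) = 1/(2*z*(20 + z)) (b(z) = (0 + 1/(2*z))/(20 + z) = (1/(2*z))/(20 + z) = 1/(2*z*(20 + z)))
b(w(0))/Q = ((1/2)/(4*(20 + 4)))/4585 = ((1/2)*(1/4)/24)*(1/4585) = ((1/2)*(1/4)*(1/24))*(1/4585) = (1/192)*(1/4585) = 1/880320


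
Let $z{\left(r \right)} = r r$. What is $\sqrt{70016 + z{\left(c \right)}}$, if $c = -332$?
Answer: $4 \sqrt{11265} \approx 424.55$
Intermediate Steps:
$z{\left(r \right)} = r^{2}$
$\sqrt{70016 + z{\left(c \right)}} = \sqrt{70016 + \left(-332\right)^{2}} = \sqrt{70016 + 110224} = \sqrt{180240} = 4 \sqrt{11265}$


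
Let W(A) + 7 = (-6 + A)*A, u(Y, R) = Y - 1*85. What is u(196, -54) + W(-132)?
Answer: 18320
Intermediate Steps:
u(Y, R) = -85 + Y (u(Y, R) = Y - 85 = -85 + Y)
W(A) = -7 + A*(-6 + A) (W(A) = -7 + (-6 + A)*A = -7 + A*(-6 + A))
u(196, -54) + W(-132) = (-85 + 196) + (-7 + (-132)² - 6*(-132)) = 111 + (-7 + 17424 + 792) = 111 + 18209 = 18320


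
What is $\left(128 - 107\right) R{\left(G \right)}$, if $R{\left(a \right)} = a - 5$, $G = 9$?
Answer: $84$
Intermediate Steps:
$R{\left(a \right)} = -5 + a$
$\left(128 - 107\right) R{\left(G \right)} = \left(128 - 107\right) \left(-5 + 9\right) = 21 \cdot 4 = 84$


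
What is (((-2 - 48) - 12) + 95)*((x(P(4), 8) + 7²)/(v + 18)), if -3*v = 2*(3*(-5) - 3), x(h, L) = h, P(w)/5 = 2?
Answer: 649/10 ≈ 64.900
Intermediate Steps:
P(w) = 10 (P(w) = 5*2 = 10)
v = 12 (v = -2*(3*(-5) - 3)/3 = -2*(-15 - 3)/3 = -2*(-18)/3 = -⅓*(-36) = 12)
(((-2 - 48) - 12) + 95)*((x(P(4), 8) + 7²)/(v + 18)) = (((-2 - 48) - 12) + 95)*((10 + 7²)/(12 + 18)) = ((-50 - 12) + 95)*((10 + 49)/30) = (-62 + 95)*(59*(1/30)) = 33*(59/30) = 649/10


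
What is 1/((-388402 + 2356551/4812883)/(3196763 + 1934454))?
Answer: -24695947068611/1869331026415 ≈ -13.211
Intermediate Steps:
1/((-388402 + 2356551/4812883)/(3196763 + 1934454)) = 1/((-388402 + 2356551*(1/4812883))/5131217) = 1/((-388402 + 2356551/4812883)*(1/5131217)) = 1/(-1869331026415/4812883*1/5131217) = 1/(-1869331026415/24695947068611) = -24695947068611/1869331026415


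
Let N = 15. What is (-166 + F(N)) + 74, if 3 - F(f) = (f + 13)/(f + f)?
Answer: -1349/15 ≈ -89.933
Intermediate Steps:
F(f) = 3 - (13 + f)/(2*f) (F(f) = 3 - (f + 13)/(f + f) = 3 - (13 + f)/(2*f))
(-166 + F(N)) + 74 = (-166 + (½)*(-13 + 5*15)/15) + 74 = (-166 + (½)*(1/15)*(-13 + 75)) + 74 = (-166 + (½)*(1/15)*62) + 74 = (-166 + 31/15) + 74 = -2459/15 + 74 = -1349/15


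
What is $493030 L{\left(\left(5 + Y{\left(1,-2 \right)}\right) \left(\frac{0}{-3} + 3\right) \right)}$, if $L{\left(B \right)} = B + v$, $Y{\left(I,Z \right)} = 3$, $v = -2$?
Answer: $10846660$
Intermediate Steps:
$L{\left(B \right)} = -2 + B$ ($L{\left(B \right)} = B - 2 = -2 + B$)
$493030 L{\left(\left(5 + Y{\left(1,-2 \right)}\right) \left(\frac{0}{-3} + 3\right) \right)} = 493030 \left(-2 + \left(5 + 3\right) \left(\frac{0}{-3} + 3\right)\right) = 493030 \left(-2 + 8 \left(0 \left(- \frac{1}{3}\right) + 3\right)\right) = 493030 \left(-2 + 8 \left(0 + 3\right)\right) = 493030 \left(-2 + 8 \cdot 3\right) = 493030 \left(-2 + 24\right) = 493030 \cdot 22 = 10846660$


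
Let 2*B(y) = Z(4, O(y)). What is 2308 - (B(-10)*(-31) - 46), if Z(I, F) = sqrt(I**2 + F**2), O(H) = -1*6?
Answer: 2354 + 31*sqrt(13) ≈ 2465.8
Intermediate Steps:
O(H) = -6
Z(I, F) = sqrt(F**2 + I**2)
B(y) = sqrt(13) (B(y) = sqrt((-6)**2 + 4**2)/2 = sqrt(36 + 16)/2 = sqrt(52)/2 = (2*sqrt(13))/2 = sqrt(13))
2308 - (B(-10)*(-31) - 46) = 2308 - (sqrt(13)*(-31) - 46) = 2308 - (-31*sqrt(13) - 46) = 2308 - (-46 - 31*sqrt(13)) = 2308 + (46 + 31*sqrt(13)) = 2354 + 31*sqrt(13)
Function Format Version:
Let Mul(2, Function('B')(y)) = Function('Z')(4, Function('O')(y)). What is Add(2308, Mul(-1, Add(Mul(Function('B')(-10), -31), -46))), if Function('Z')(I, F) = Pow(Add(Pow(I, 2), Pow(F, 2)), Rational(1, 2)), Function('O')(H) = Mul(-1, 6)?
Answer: Add(2354, Mul(31, Pow(13, Rational(1, 2)))) ≈ 2465.8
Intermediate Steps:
Function('O')(H) = -6
Function('Z')(I, F) = Pow(Add(Pow(F, 2), Pow(I, 2)), Rational(1, 2))
Function('B')(y) = Pow(13, Rational(1, 2)) (Function('B')(y) = Mul(Rational(1, 2), Pow(Add(Pow(-6, 2), Pow(4, 2)), Rational(1, 2))) = Mul(Rational(1, 2), Pow(Add(36, 16), Rational(1, 2))) = Mul(Rational(1, 2), Pow(52, Rational(1, 2))) = Mul(Rational(1, 2), Mul(2, Pow(13, Rational(1, 2)))) = Pow(13, Rational(1, 2)))
Add(2308, Mul(-1, Add(Mul(Function('B')(-10), -31), -46))) = Add(2308, Mul(-1, Add(Mul(Pow(13, Rational(1, 2)), -31), -46))) = Add(2308, Mul(-1, Add(Mul(-31, Pow(13, Rational(1, 2))), -46))) = Add(2308, Mul(-1, Add(-46, Mul(-31, Pow(13, Rational(1, 2)))))) = Add(2308, Add(46, Mul(31, Pow(13, Rational(1, 2))))) = Add(2354, Mul(31, Pow(13, Rational(1, 2))))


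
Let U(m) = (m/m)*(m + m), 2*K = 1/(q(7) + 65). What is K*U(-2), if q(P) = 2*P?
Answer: -2/79 ≈ -0.025316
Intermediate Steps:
K = 1/158 (K = 1/(2*(2*7 + 65)) = 1/(2*(14 + 65)) = (½)/79 = (½)*(1/79) = 1/158 ≈ 0.0063291)
U(m) = 2*m (U(m) = 1*(2*m) = 2*m)
K*U(-2) = (2*(-2))/158 = (1/158)*(-4) = -2/79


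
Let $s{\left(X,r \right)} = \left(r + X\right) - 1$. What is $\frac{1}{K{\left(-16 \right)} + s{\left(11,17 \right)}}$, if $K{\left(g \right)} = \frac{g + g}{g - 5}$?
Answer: $\frac{21}{599} \approx 0.035058$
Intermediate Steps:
$s{\left(X,r \right)} = -1 + X + r$ ($s{\left(X,r \right)} = \left(X + r\right) - 1 = -1 + X + r$)
$K{\left(g \right)} = \frac{2 g}{-5 + g}$
$\frac{1}{K{\left(-16 \right)} + s{\left(11,17 \right)}} = \frac{1}{2 \left(-16\right) \frac{1}{-5 - 16} + \left(-1 + 11 + 17\right)} = \frac{1}{2 \left(-16\right) \frac{1}{-21} + 27} = \frac{1}{2 \left(-16\right) \left(- \frac{1}{21}\right) + 27} = \frac{1}{\frac{32}{21} + 27} = \frac{1}{\frac{599}{21}} = \frac{21}{599}$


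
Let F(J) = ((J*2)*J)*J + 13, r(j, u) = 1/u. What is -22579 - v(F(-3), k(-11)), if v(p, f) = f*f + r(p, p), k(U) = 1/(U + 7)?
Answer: -14811849/656 ≈ -22579.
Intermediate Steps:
k(U) = 1/(7 + U)
r(j, u) = 1/u
F(J) = 13 + 2*J**3 (F(J) = ((2*J)*J)*J + 13 = (2*J**2)*J + 13 = 2*J**3 + 13 = 13 + 2*J**3)
v(p, f) = f**2 + 1/p (v(p, f) = f*f + 1/p = f**2 + 1/p)
-22579 - v(F(-3), k(-11)) = -22579 - ((1/(7 - 11))**2 + 1/(13 + 2*(-3)**3)) = -22579 - ((1/(-4))**2 + 1/(13 + 2*(-27))) = -22579 - ((-1/4)**2 + 1/(13 - 54)) = -22579 - (1/16 + 1/(-41)) = -22579 - (1/16 - 1/41) = -22579 - 1*25/656 = -22579 - 25/656 = -14811849/656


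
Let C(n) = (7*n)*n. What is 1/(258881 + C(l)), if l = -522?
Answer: 1/2166269 ≈ 4.6162e-7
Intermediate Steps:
C(n) = 7*n²
1/(258881 + C(l)) = 1/(258881 + 7*(-522)²) = 1/(258881 + 7*272484) = 1/(258881 + 1907388) = 1/2166269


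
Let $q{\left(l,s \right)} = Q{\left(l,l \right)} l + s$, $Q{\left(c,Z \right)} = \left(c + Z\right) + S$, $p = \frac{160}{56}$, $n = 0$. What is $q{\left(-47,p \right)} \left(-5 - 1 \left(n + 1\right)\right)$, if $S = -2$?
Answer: $- \frac{189624}{7} \approx -27089.0$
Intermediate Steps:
$p = \frac{20}{7}$ ($p = 160 \cdot \frac{1}{56} = \frac{20}{7} \approx 2.8571$)
$Q{\left(c,Z \right)} = -2 + Z + c$ ($Q{\left(c,Z \right)} = \left(c + Z\right) - 2 = \left(Z + c\right) - 2 = -2 + Z + c$)
$q{\left(l,s \right)} = s + l \left(-2 + 2 l\right)$ ($q{\left(l,s \right)} = \left(-2 + l + l\right) l + s = \left(-2 + 2 l\right) l + s = l \left(-2 + 2 l\right) + s = s + l \left(-2 + 2 l\right)$)
$q{\left(-47,p \right)} \left(-5 - 1 \left(n + 1\right)\right) = \left(\frac{20}{7} + 2 \left(-47\right) \left(-1 - 47\right)\right) \left(-5 - 1 \left(0 + 1\right)\right) = \left(\frac{20}{7} + 2 \left(-47\right) \left(-48\right)\right) \left(-5 - 1 \cdot 1\right) = \left(\frac{20}{7} + 4512\right) \left(-5 - 1\right) = \frac{31604 \left(-5 - 1\right)}{7} = \frac{31604}{7} \left(-6\right) = - \frac{189624}{7}$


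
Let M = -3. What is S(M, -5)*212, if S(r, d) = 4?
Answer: 848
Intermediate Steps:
S(M, -5)*212 = 4*212 = 848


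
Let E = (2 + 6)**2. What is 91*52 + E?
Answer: 4796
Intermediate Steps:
E = 64 (E = 8**2 = 64)
91*52 + E = 91*52 + 64 = 4732 + 64 = 4796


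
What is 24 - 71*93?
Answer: -6579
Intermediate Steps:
24 - 71*93 = 24 - 6603 = -6579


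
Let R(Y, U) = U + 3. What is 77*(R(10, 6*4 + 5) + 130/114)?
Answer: 145453/57 ≈ 2551.8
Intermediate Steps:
R(Y, U) = 3 + U
77*(R(10, 6*4 + 5) + 130/114) = 77*((3 + (6*4 + 5)) + 130/114) = 77*((3 + (24 + 5)) + 130*(1/114)) = 77*((3 + 29) + 65/57) = 77*(32 + 65/57) = 77*(1889/57) = 145453/57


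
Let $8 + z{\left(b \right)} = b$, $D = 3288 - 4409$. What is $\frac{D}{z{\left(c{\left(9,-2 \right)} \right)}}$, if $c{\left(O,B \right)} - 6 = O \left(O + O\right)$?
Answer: $- \frac{1121}{160} \approx -7.0062$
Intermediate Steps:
$c{\left(O,B \right)} = 6 + 2 O^{2}$ ($c{\left(O,B \right)} = 6 + O \left(O + O\right) = 6 + O 2 O = 6 + 2 O^{2}$)
$D = -1121$ ($D = 3288 - 4409 = -1121$)
$z{\left(b \right)} = -8 + b$
$\frac{D}{z{\left(c{\left(9,-2 \right)} \right)}} = - \frac{1121}{-8 + \left(6 + 2 \cdot 9^{2}\right)} = - \frac{1121}{-8 + \left(6 + 2 \cdot 81\right)} = - \frac{1121}{-8 + \left(6 + 162\right)} = - \frac{1121}{-8 + 168} = - \frac{1121}{160}$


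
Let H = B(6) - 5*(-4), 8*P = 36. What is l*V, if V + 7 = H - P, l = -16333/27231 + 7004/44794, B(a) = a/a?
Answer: -5138497541/1219785414 ≈ -4.2126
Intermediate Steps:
B(a) = 1
P = 9/2 (P = (1/8)*36 = 9/2 ≈ 4.5000)
H = 21 (H = 1 - 5*(-4) = 1 + 20 = 21)
l = -270447239/609892707 (l = -16333*1/27231 + 7004*(1/44794) = -16333/27231 + 3502/22397 = -270447239/609892707 ≈ -0.44343)
V = 19/2 (V = -7 + (21 - 1*9/2) = -7 + (21 - 9/2) = -7 + 33/2 = 19/2 ≈ 9.5000)
l*V = -270447239/609892707*19/2 = -5138497541/1219785414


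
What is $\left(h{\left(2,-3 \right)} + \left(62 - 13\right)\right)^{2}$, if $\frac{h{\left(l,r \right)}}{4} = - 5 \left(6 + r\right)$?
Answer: $121$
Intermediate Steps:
$h{\left(l,r \right)} = -120 - 20 r$ ($h{\left(l,r \right)} = 4 \left(- 5 \left(6 + r\right)\right) = 4 \left(-30 - 5 r\right) = -120 - 20 r$)
$\left(h{\left(2,-3 \right)} + \left(62 - 13\right)\right)^{2} = \left(\left(-120 - -60\right) + \left(62 - 13\right)\right)^{2} = \left(\left(-120 + 60\right) + 49\right)^{2} = \left(-60 + 49\right)^{2} = \left(-11\right)^{2} = 121$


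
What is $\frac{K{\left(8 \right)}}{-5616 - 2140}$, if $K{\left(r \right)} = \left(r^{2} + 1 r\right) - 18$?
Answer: $- \frac{27}{3878} \approx -0.0069624$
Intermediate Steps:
$K{\left(r \right)} = -18 + r + r^{2}$ ($K{\left(r \right)} = \left(r^{2} + r\right) - 18 = \left(r + r^{2}\right) - 18 = -18 + r + r^{2}$)
$\frac{K{\left(8 \right)}}{-5616 - 2140} = \frac{-18 + 8 + 8^{2}}{-5616 - 2140} = \frac{-18 + 8 + 64}{-7756} = 54 \left(- \frac{1}{7756}\right) = - \frac{27}{3878}$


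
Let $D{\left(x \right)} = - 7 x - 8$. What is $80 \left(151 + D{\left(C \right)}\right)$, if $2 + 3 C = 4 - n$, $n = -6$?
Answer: $\frac{29840}{3} \approx 9946.7$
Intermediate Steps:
$C = \frac{8}{3}$ ($C = - \frac{2}{3} + \frac{4 - -6}{3} = - \frac{2}{3} + \frac{4 + 6}{3} = - \frac{2}{3} + \frac{1}{3} \cdot 10 = - \frac{2}{3} + \frac{10}{3} = \frac{8}{3} \approx 2.6667$)
$D{\left(x \right)} = -8 - 7 x$
$80 \left(151 + D{\left(C \right)}\right) = 80 \left(151 - \frac{80}{3}\right) = 80 \cdot \frac{373}{3} = \frac{29840}{3}$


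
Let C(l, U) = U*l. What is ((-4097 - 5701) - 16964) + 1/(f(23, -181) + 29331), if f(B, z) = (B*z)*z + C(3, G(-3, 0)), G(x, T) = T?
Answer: -20950203507/782834 ≈ -26762.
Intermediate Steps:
f(B, z) = B*z**2 (f(B, z) = (B*z)*z + 0*3 = B*z**2 + 0 = B*z**2)
((-4097 - 5701) - 16964) + 1/(f(23, -181) + 29331) = ((-4097 - 5701) - 16964) + 1/(23*(-181)**2 + 29331) = (-9798 - 16964) + 1/(23*32761 + 29331) = -26762 + 1/(753503 + 29331) = -26762 + 1/782834 = -20950203507/782834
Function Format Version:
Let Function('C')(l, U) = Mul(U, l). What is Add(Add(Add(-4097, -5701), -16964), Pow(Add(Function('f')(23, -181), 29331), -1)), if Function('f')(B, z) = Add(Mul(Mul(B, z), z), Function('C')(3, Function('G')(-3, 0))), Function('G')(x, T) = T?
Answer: Rational(-20950203507, 782834) ≈ -26762.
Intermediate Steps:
Function('f')(B, z) = Mul(B, Pow(z, 2)) (Function('f')(B, z) = Add(Mul(Mul(B, z), z), Mul(0, 3)) = Add(Mul(B, Pow(z, 2)), 0) = Mul(B, Pow(z, 2)))
Add(Add(Add(-4097, -5701), -16964), Pow(Add(Function('f')(23, -181), 29331), -1)) = Add(Add(Add(-4097, -5701), -16964), Pow(Add(Mul(23, Pow(-181, 2)), 29331), -1)) = Add(Add(-9798, -16964), Pow(Add(Mul(23, 32761), 29331), -1)) = Add(-26762, Pow(Add(753503, 29331), -1)) = Add(-26762, Pow(782834, -1)) = Add(-26762, Rational(1, 782834)) = Rational(-20950203507, 782834)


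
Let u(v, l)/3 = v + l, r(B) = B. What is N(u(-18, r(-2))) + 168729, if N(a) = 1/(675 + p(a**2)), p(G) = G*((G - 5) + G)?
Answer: 4370532450076/25902675 ≈ 1.6873e+5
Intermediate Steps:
p(G) = G*(-5 + 2*G) (p(G) = G*((-5 + G) + G) = G*(-5 + 2*G))
u(v, l) = 3*l + 3*v (u(v, l) = 3*(v + l) = 3*(l + v) = 3*l + 3*v)
N(a) = 1/(675 + a**2*(-5 + 2*a**2))
N(u(-18, r(-2))) + 168729 = 1/(675 + (3*(-2) + 3*(-18))**2*(-5 + 2*(3*(-2) + 3*(-18))**2)) + 168729 = 1/(675 + (-6 - 54)**2*(-5 + 2*(-6 - 54)**2)) + 168729 = 1/(675 + (-60)**2*(-5 + 2*(-60)**2)) + 168729 = 1/(675 + 3600*(-5 + 2*3600)) + 168729 = 1/(675 + 3600*(-5 + 7200)) + 168729 = 1/(675 + 3600*7195) + 168729 = 1/(675 + 25902000) + 168729 = 1/25902675 + 168729 = 4370532450076/25902675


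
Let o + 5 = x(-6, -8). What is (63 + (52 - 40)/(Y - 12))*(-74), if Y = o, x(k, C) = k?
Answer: -106338/23 ≈ -4623.4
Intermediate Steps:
o = -11 (o = -5 - 6 = -11)
Y = -11
(63 + (52 - 40)/(Y - 12))*(-74) = (63 + (52 - 40)/(-11 - 12))*(-74) = (63 + 12/(-23))*(-74) = (63 + 12*(-1/23))*(-74) = (63 - 12/23)*(-74) = (1437/23)*(-74) = -106338/23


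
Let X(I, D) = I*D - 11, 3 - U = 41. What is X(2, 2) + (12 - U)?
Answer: 43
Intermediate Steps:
U = -38 (U = 3 - 1*41 = 3 - 41 = -38)
X(I, D) = -11 + D*I (X(I, D) = D*I - 11 = -11 + D*I)
X(2, 2) + (12 - U) = (-11 + 2*2) + (12 - 1*(-38)) = (-11 + 4) + (12 + 38) = -7 + 50 = 43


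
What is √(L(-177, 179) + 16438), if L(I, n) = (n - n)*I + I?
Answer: √16261 ≈ 127.52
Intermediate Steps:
L(I, n) = I (L(I, n) = 0*I + I = 0 + I = I)
√(L(-177, 179) + 16438) = √(-177 + 16438) = √16261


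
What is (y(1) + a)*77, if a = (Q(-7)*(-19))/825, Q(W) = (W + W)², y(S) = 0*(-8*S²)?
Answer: -26068/75 ≈ -347.57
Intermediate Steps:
y(S) = 0
Q(W) = 4*W² (Q(W) = (2*W)² = 4*W²)
a = -3724/825 (a = ((4*(-7)²)*(-19))/825 = ((4*49)*(-19))*(1/825) = (196*(-19))*(1/825) = -3724*1/825 = -3724/825 ≈ -4.5139)
(y(1) + a)*77 = (0 - 3724/825)*77 = -3724/825*77 = -26068/75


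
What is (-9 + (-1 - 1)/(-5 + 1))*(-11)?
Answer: 187/2 ≈ 93.500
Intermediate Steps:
(-9 + (-1 - 1)/(-5 + 1))*(-11) = (-9 - 2/(-4))*(-11) = (-9 - 2*(-¼))*(-11) = (-9 + ½)*(-11) = -17/2*(-11) = 187/2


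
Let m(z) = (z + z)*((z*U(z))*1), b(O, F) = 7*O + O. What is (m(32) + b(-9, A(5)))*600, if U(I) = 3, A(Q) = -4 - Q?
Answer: 3643200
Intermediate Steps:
b(O, F) = 8*O
m(z) = 6*z² (m(z) = (z + z)*((z*3)*1) = (2*z)*((3*z)*1) = (2*z)*(3*z) = 6*z²)
(m(32) + b(-9, A(5)))*600 = (6*32² + 8*(-9))*600 = (6*1024 - 72)*600 = (6144 - 72)*600 = 6072*600 = 3643200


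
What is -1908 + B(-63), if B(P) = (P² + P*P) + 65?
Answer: 6095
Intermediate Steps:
B(P) = 65 + 2*P² (B(P) = (P² + P²) + 65 = 2*P² + 65 = 65 + 2*P²)
-1908 + B(-63) = -1908 + (65 + 2*(-63)²) = -1908 + (65 + 2*3969) = -1908 + (65 + 7938) = -1908 + 8003 = 6095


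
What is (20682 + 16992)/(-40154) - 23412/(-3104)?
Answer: 102893169/15579752 ≈ 6.6043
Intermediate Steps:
(20682 + 16992)/(-40154) - 23412/(-3104) = 37674*(-1/40154) - 23412*(-1/3104) = -18837/20077 + 5853/776 = 102893169/15579752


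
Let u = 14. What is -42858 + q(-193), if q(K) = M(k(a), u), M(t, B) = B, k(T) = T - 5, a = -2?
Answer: -42844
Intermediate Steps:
k(T) = -5 + T
q(K) = 14
-42858 + q(-193) = -42858 + 14 = -42844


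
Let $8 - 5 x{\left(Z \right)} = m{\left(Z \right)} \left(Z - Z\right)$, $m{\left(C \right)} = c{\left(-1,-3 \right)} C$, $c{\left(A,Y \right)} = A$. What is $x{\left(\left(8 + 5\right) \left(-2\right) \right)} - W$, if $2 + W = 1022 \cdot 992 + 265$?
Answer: $- \frac{5070427}{5} \approx -1.0141 \cdot 10^{6}$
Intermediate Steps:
$W = 1014087$ ($W = -2 + \left(1022 \cdot 992 + 265\right) = -2 + \left(1013824 + 265\right) = -2 + 1014089 = 1014087$)
$m{\left(C \right)} = - C$
$x{\left(Z \right)} = \frac{8}{5}$ ($x{\left(Z \right)} = \frac{8}{5} - \frac{- Z \left(Z - Z\right)}{5} = \frac{8}{5} - \frac{- Z 0}{5} = \frac{8}{5} - 0 = \frac{8}{5} + 0 = \frac{8}{5}$)
$x{\left(\left(8 + 5\right) \left(-2\right) \right)} - W = \frac{8}{5} - 1014087 = - \frac{5070427}{5}$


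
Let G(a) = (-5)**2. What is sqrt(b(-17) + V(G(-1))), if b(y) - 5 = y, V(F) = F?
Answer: sqrt(13) ≈ 3.6056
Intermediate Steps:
G(a) = 25
b(y) = 5 + y
sqrt(b(-17) + V(G(-1))) = sqrt((5 - 17) + 25) = sqrt(-12 + 25) = sqrt(13)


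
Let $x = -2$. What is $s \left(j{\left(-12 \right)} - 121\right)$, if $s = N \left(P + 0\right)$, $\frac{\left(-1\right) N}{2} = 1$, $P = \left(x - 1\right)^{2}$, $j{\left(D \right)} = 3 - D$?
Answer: $1908$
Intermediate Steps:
$P = 9$ ($P = \left(-2 - 1\right)^{2} = \left(-3\right)^{2} = 9$)
$N = -2$ ($N = \left(-2\right) 1 = -2$)
$s = -18$ ($s = - 2 \left(9 + 0\right) = \left(-2\right) 9 = -18$)
$s \left(j{\left(-12 \right)} - 121\right) = - 18 \left(\left(3 - -12\right) - 121\right) = - 18 \left(\left(3 + 12\right) - 121\right) = - 18 \left(15 - 121\right) = \left(-18\right) \left(-106\right) = 1908$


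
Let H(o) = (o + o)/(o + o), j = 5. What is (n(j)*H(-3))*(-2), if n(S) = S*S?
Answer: -50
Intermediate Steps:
n(S) = S²
H(o) = 1 (H(o) = (2*o)/((2*o)) = (2*o)*(1/(2*o)) = 1)
(n(j)*H(-3))*(-2) = (5²*1)*(-2) = (25*1)*(-2) = 25*(-2) = -50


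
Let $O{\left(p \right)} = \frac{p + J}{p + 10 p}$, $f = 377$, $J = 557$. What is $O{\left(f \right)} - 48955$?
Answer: $- \frac{203015451}{4147} \approx -48955.0$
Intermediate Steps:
$O{\left(p \right)} = \frac{557 + p}{11 p}$ ($O{\left(p \right)} = \frac{p + 557}{p + 10 p} = \frac{557 + p}{11 p}$)
$O{\left(f \right)} - 48955 = \frac{557 + 377}{11 \cdot 377} - 48955 = \frac{1}{11} \cdot \frac{1}{377} \cdot 934 - 48955 = \frac{934}{4147} - 48955 = - \frac{203015451}{4147}$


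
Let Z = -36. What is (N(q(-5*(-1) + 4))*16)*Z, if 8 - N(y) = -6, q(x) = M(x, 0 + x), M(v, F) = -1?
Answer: -8064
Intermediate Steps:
q(x) = -1
N(y) = 14 (N(y) = 8 - 1*(-6) = 8 + 6 = 14)
(N(q(-5*(-1) + 4))*16)*Z = (14*16)*(-36) = 224*(-36) = -8064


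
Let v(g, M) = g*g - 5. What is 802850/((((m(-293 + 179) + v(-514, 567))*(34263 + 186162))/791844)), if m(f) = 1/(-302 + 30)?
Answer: 2305587891584/211196395989 ≈ 10.917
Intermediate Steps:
v(g, M) = -5 + g² (v(g, M) = g² - 5 = -5 + g²)
m(f) = -1/272 (m(f) = 1/(-272) = -1/272)
802850/((((m(-293 + 179) + v(-514, 567))*(34263 + 186162))/791844)) = 802850/((((-1/272 + (-5 + (-514)²))*(34263 + 186162))/791844)) = 802850/((((-1/272 + (-5 + 264196))*220425)*(1/791844))) = 802850/((((-1/272 + 264191)*220425)*(1/791844))) = 802850/((((71859951/272)*220425)*(1/791844))) = 802850/(((15839729699175/272)*(1/791844))) = 802850/(5279909899725/71793856) = 802850*(71793856/5279909899725) = 2305587891584/211196395989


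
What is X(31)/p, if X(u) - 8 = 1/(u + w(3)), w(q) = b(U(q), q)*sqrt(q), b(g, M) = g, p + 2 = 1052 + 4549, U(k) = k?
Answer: 7503/5229466 - 3*sqrt(3)/5229466 ≈ 0.0014338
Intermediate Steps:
p = 5599 (p = -2 + (1052 + 4549) = -2 + 5601 = 5599)
w(q) = q**(3/2) (w(q) = q*sqrt(q) = q**(3/2))
X(u) = 8 + 1/(u + 3*sqrt(3)) (X(u) = 8 + 1/(u + 3**(3/2)) = 8 + 1/(u + 3*sqrt(3)))
X(31)/p = ((1 + 8*31 + 24*sqrt(3))/(31 + 3*sqrt(3)))/5599 = ((1 + 248 + 24*sqrt(3))/(31 + 3*sqrt(3)))*(1/5599) = ((249 + 24*sqrt(3))/(31 + 3*sqrt(3)))*(1/5599) = (249 + 24*sqrt(3))/(5599*(31 + 3*sqrt(3)))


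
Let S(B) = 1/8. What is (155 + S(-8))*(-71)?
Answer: -88111/8 ≈ -11014.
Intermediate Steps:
S(B) = ⅛
(155 + S(-8))*(-71) = (155 + ⅛)*(-71) = (1241/8)*(-71) = -88111/8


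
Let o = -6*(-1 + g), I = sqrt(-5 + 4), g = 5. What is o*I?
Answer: -24*I ≈ -24.0*I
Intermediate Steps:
I
o = -24 (o = -6*(-1 + 5) = -6*4 = -24)
o*I = -24*I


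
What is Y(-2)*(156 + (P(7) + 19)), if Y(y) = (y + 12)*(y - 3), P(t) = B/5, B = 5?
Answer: -8800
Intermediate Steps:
P(t) = 1 (P(t) = 5/5 = 5*(⅕) = 1)
Y(y) = (-3 + y)*(12 + y) (Y(y) = (12 + y)*(-3 + y) = (-3 + y)*(12 + y))
Y(-2)*(156 + (P(7) + 19)) = (-36 + (-2)² + 9*(-2))*(156 + (1 + 19)) = (-36 + 4 - 18)*(156 + 20) = -50*176 = -8800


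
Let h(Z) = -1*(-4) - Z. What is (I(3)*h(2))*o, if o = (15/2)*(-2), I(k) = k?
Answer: -90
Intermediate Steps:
o = -15 (o = (15*(½))*(-2) = (15/2)*(-2) = -15)
h(Z) = 4 - Z
(I(3)*h(2))*o = (3*(4 - 1*2))*(-15) = (3*(4 - 2))*(-15) = (3*2)*(-15) = 6*(-15) = -90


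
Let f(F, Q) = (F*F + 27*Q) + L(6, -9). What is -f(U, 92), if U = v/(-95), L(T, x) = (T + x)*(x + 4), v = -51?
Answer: -22556076/9025 ≈ -2499.3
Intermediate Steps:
L(T, x) = (4 + x)*(T + x) (L(T, x) = (T + x)*(4 + x) = (4 + x)*(T + x))
U = 51/95 (U = -51/(-95) = -51*(-1/95) = 51/95 ≈ 0.53684)
f(F, Q) = 15 + F**2 + 27*Q (f(F, Q) = (F*F + 27*Q) + ((-9)**2 + 4*6 + 4*(-9) + 6*(-9)) = (F**2 + 27*Q) + (81 + 24 - 36 - 54) = (F**2 + 27*Q) + 15 = 15 + F**2 + 27*Q)
-f(U, 92) = -(15 + (51/95)**2 + 27*92) = -(15 + 2601/9025 + 2484) = -1*22556076/9025 = -22556076/9025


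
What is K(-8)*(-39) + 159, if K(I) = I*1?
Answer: 471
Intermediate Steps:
K(I) = I
K(-8)*(-39) + 159 = -8*(-39) + 159 = 312 + 159 = 471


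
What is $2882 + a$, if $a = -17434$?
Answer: $-14552$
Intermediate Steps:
$2882 + a = 2882 - 17434 = -14552$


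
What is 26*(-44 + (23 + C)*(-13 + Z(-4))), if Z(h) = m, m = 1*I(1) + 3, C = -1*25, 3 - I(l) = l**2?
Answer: -728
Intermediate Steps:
I(l) = 3 - l**2
C = -25
m = 5 (m = 1*(3 - 1*1**2) + 3 = 1*(3 - 1*1) + 3 = 1*(3 - 1) + 3 = 1*2 + 3 = 2 + 3 = 5)
Z(h) = 5
26*(-44 + (23 + C)*(-13 + Z(-4))) = 26*(-44 + (23 - 25)*(-13 + 5)) = 26*(-44 - 2*(-8)) = 26*(-44 + 16) = 26*(-28) = -728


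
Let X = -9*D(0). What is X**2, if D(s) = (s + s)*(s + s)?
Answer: 0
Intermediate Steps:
D(s) = 4*s**2 (D(s) = (2*s)*(2*s) = 4*s**2)
X = 0 (X = -36*0**2 = -36*0 = -9*0 = 0)
X**2 = 0**2 = 0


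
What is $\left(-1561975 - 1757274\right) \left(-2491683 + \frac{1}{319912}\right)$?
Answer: $\frac{2645837412503186855}{319912} \approx 8.2705 \cdot 10^{12}$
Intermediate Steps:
$\left(-1561975 - 1757274\right) \left(-2491683 + \frac{1}{319912}\right) = - 3319249 \left(-2491683 + \frac{1}{319912}\right) = \left(-3319249\right) \left(- \frac{797119291895}{319912}\right) = \frac{2645837412503186855}{319912}$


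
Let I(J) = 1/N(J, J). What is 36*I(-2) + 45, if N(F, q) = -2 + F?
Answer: 36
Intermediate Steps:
I(J) = 1/(-2 + J)
36*I(-2) + 45 = 36/(-2 - 2) + 45 = 36/(-4) + 45 = 36*(-1/4) + 45 = -9 + 45 = 36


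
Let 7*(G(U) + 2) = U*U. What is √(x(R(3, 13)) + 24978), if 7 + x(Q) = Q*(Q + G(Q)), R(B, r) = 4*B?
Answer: √1241555/7 ≈ 159.18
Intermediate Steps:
G(U) = -2 + U²/7 (G(U) = -2 + (U*U)/7 = -2 + U²/7)
x(Q) = -7 + Q*(-2 + Q + Q²/7) (x(Q) = -7 + Q*(Q + (-2 + Q²/7)) = -7 + Q*(-2 + Q + Q²/7))
√(x(R(3, 13)) + 24978) = √((-7 + (4*3)² - 8*3 + (4*3)³/7) + 24978) = √((-7 + 12² - 2*12 + (⅐)*12³) + 24978) = √((-7 + 144 - 24 + (⅐)*1728) + 24978) = √((-7 + 144 - 24 + 1728/7) + 24978) = √(2519/7 + 24978) = √(177365/7) = √1241555/7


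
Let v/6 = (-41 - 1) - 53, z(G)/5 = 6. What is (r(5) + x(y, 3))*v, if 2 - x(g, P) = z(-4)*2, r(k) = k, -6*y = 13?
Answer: 30210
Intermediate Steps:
y = -13/6 (y = -⅙*13 = -13/6 ≈ -2.1667)
z(G) = 30 (z(G) = 5*6 = 30)
x(g, P) = -58 (x(g, P) = 2 - 30*2 = 2 - 1*60 = 2 - 60 = -58)
v = -570 (v = 6*((-41 - 1) - 53) = 6*(-42 - 53) = 6*(-95) = -570)
(r(5) + x(y, 3))*v = (5 - 58)*(-570) = -53*(-570) = 30210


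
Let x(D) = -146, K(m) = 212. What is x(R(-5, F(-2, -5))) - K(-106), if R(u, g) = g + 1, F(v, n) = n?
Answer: -358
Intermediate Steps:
R(u, g) = 1 + g
x(R(-5, F(-2, -5))) - K(-106) = -146 - 1*212 = -146 - 212 = -358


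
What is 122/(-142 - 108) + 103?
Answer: 12814/125 ≈ 102.51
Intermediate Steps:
122/(-142 - 108) + 103 = 122/(-250) + 103 = 122*(-1/250) + 103 = -61/125 + 103 = 12814/125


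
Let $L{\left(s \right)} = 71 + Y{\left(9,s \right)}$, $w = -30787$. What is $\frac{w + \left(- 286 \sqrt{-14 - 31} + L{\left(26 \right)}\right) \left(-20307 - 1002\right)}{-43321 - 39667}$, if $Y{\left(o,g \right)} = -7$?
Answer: $\frac{1394563}{82988} - \frac{9141561 i \sqrt{5}}{41494} \approx 16.804 - 492.63 i$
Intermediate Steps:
$L{\left(s \right)} = 64$ ($L{\left(s \right)} = 71 - 7 = 64$)
$\frac{w + \left(- 286 \sqrt{-14 - 31} + L{\left(26 \right)}\right) \left(-20307 - 1002\right)}{-43321 - 39667} = \frac{-30787 + \left(- 286 \sqrt{-14 - 31} + 64\right) \left(-20307 - 1002\right)}{-43321 - 39667} = \frac{-30787 + \left(- 286 \sqrt{-45} + 64\right) \left(-21309\right)}{-82988} = \left(-30787 + \left(- 286 \cdot 3 i \sqrt{5} + 64\right) \left(-21309\right)\right) \left(- \frac{1}{82988}\right) = \left(-30787 + \left(- 858 i \sqrt{5} + 64\right) \left(-21309\right)\right) \left(- \frac{1}{82988}\right) = \left(-30787 + \left(64 - 858 i \sqrt{5}\right) \left(-21309\right)\right) \left(- \frac{1}{82988}\right) = \left(-30787 - \left(1363776 - 18283122 i \sqrt{5}\right)\right) \left(- \frac{1}{82988}\right) = \left(-1394563 + 18283122 i \sqrt{5}\right) \left(- \frac{1}{82988}\right) = \frac{1394563}{82988} - \frac{9141561 i \sqrt{5}}{41494}$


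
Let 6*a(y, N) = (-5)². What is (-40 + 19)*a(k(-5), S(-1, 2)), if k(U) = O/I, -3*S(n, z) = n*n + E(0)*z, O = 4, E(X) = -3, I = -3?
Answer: -175/2 ≈ -87.500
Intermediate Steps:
S(n, z) = z - n²/3 (S(n, z) = -(n*n - 3*z)/3 = -(n² - 3*z)/3 = z - n²/3)
k(U) = -4/3 (k(U) = 4/(-3) = 4*(-⅓) = -4/3)
a(y, N) = 25/6 (a(y, N) = (⅙)*(-5)² = (⅙)*25 = 25/6)
(-40 + 19)*a(k(-5), S(-1, 2)) = (-40 + 19)*(25/6) = -21*25/6 = -175/2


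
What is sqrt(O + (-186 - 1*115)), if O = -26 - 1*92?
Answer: I*sqrt(419) ≈ 20.469*I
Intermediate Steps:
O = -118 (O = -26 - 92 = -118)
sqrt(O + (-186 - 1*115)) = sqrt(-118 + (-186 - 1*115)) = sqrt(-118 + (-186 - 115)) = sqrt(-118 - 301) = sqrt(-419) = I*sqrt(419)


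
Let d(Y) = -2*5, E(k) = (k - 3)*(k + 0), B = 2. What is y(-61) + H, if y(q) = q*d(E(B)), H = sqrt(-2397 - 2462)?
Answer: 610 + I*sqrt(4859) ≈ 610.0 + 69.707*I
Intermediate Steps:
E(k) = k*(-3 + k) (E(k) = (-3 + k)*k = k*(-3 + k))
d(Y) = -10
H = I*sqrt(4859) (H = sqrt(-4859) = I*sqrt(4859) ≈ 69.707*I)
y(q) = -10*q (y(q) = q*(-10) = -10*q)
y(-61) + H = -10*(-61) + I*sqrt(4859) = 610 + I*sqrt(4859)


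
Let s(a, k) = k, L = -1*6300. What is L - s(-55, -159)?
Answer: -6141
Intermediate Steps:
L = -6300
L - s(-55, -159) = -6300 - 1*(-159) = -6300 + 159 = -6141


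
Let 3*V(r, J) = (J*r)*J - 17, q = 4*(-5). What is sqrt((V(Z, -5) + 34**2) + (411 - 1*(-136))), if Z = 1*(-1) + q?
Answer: sqrt(13701)/3 ≈ 39.017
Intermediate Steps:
q = -20
Z = -21 (Z = 1*(-1) - 20 = -1 - 20 = -21)
V(r, J) = -17/3 + r*J**2/3 (V(r, J) = ((J*r)*J - 17)/3 = (r*J**2 - 17)/3 = (-17 + r*J**2)/3 = -17/3 + r*J**2/3)
sqrt((V(Z, -5) + 34**2) + (411 - 1*(-136))) = sqrt(((-17/3 + (1/3)*(-21)*(-5)**2) + 34**2) + (411 - 1*(-136))) = sqrt(((-17/3 + (1/3)*(-21)*25) + 1156) + (411 + 136)) = sqrt(((-17/3 - 175) + 1156) + 547) = sqrt((-542/3 + 1156) + 547) = sqrt(2926/3 + 547) = sqrt(4567/3) = sqrt(13701)/3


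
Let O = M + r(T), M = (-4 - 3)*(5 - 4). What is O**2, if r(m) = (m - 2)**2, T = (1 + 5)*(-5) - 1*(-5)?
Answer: 521284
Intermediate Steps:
T = -25 (T = 6*(-5) + 5 = -30 + 5 = -25)
r(m) = (-2 + m)**2
M = -7 (M = -7*1 = -7)
O = 722 (O = -7 + (-2 - 25)**2 = -7 + (-27)**2 = -7 + 729 = 722)
O**2 = 722**2 = 521284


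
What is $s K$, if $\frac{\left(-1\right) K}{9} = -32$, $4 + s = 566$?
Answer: $161856$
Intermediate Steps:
$s = 562$ ($s = -4 + 566 = 562$)
$K = 288$ ($K = \left(-9\right) \left(-32\right) = 288$)
$s K = 562 \cdot 288 = 161856$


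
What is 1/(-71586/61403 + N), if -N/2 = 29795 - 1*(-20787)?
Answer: -61403/6211844678 ≈ -9.8848e-6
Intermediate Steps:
N = -101164 (N = -2*(29795 - 1*(-20787)) = -2*(29795 + 20787) = -2*50582 = -101164)
1/(-71586/61403 + N) = 1/(-71586/61403 - 101164) = 1/(-6211844678/61403) = -61403/6211844678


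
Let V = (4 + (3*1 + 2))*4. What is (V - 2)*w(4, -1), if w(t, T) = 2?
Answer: 68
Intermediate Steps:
V = 36 (V = (4 + (3 + 2))*4 = (4 + 5)*4 = 9*4 = 36)
(V - 2)*w(4, -1) = (36 - 2)*2 = 34*2 = 68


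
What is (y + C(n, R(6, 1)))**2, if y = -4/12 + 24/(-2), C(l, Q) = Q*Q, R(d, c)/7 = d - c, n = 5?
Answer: 13235044/9 ≈ 1.4706e+6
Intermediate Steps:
R(d, c) = -7*c + 7*d (R(d, c) = 7*(d - c) = -7*c + 7*d)
C(l, Q) = Q**2
y = -37/3 (y = -4*1/12 + 24*(-1/2) = -1/3 - 12 = -37/3 ≈ -12.333)
(y + C(n, R(6, 1)))**2 = (-37/3 + (-7*1 + 7*6)**2)**2 = (-37/3 + (-7 + 42)**2)**2 = (-37/3 + 35**2)**2 = (-37/3 + 1225)**2 = (3638/3)**2 = 13235044/9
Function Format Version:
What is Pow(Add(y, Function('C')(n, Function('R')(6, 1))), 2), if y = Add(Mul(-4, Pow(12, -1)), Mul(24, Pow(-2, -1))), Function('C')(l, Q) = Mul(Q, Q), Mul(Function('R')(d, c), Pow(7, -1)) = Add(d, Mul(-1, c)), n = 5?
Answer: Rational(13235044, 9) ≈ 1.4706e+6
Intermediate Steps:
Function('R')(d, c) = Add(Mul(-7, c), Mul(7, d)) (Function('R')(d, c) = Mul(7, Add(d, Mul(-1, c))) = Add(Mul(-7, c), Mul(7, d)))
Function('C')(l, Q) = Pow(Q, 2)
y = Rational(-37, 3) (y = Add(Mul(-4, Rational(1, 12)), Mul(24, Rational(-1, 2))) = Add(Rational(-1, 3), -12) = Rational(-37, 3) ≈ -12.333)
Pow(Add(y, Function('C')(n, Function('R')(6, 1))), 2) = Pow(Add(Rational(-37, 3), Pow(Add(Mul(-7, 1), Mul(7, 6)), 2)), 2) = Pow(Add(Rational(-37, 3), Pow(Add(-7, 42), 2)), 2) = Pow(Add(Rational(-37, 3), Pow(35, 2)), 2) = Pow(Add(Rational(-37, 3), 1225), 2) = Pow(Rational(3638, 3), 2) = Rational(13235044, 9)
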